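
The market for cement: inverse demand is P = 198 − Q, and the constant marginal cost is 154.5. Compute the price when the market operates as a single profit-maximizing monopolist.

Monopoly sets MR = MC: 198 − 2Q = 154.5 ⇒ Q = 21.75, P = 198 − 21.75 = 176.25.

P = 176.25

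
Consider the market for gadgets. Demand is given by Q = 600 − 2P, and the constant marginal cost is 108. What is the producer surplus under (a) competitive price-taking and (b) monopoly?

Competition: PS = 0; Monopoly: PS = 18432

Inverting demand: P = 300 − 0.5Q.
Competitive firms price at marginal cost: P = 108, giving Q = 384.
PS = (108 − 108)·384 = 0.
Monopoly sets MR = MC: 300 − Q = 108 ⇒ Q = 192, P = 300 − 0.5·192 = 204.
PS = (204 − 108)·192 = 18432.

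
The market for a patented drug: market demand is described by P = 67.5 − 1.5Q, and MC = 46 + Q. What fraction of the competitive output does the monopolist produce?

Q_m/Q_c = 0.625

The monopolist equates marginal revenue to marginal cost: 67.5 − 3Q = 46 + Q, so Q = 5.375. From demand, P = 951/16.
Competitive equilibrium sets price equal to marginal cost: 67.5 − 1.5Q = 46 + Q, so Q = 8.6 and P = 54.6.
Ratio Q_m/Q_c = 5.375/8.6 = 0.625.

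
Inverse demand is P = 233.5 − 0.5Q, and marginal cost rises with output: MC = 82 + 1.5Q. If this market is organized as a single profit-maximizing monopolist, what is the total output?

Monopoly sets MR = MC: 233.5 − Q = 82 + 1.5Q ⇒ Q = 60.6, P = 233.5 − 0.5·60.6 = 203.2.

Q = 60.6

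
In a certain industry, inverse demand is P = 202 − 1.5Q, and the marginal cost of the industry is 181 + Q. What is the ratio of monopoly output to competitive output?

The monopolist equates marginal revenue to marginal cost: 202 − 3Q = 181 + Q, so Q = 5.25. From demand, P = 194.125.
Competitive equilibrium sets price equal to marginal cost: 202 − 1.5Q = 181 + Q, so Q = 8.4 and P = 189.4.
Ratio Q_m/Q_c = 5.25/8.4 = 0.625.

Q_m/Q_c = 0.625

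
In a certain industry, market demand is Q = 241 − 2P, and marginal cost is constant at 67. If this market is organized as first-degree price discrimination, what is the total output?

Q = 107

Inverting demand: P = 120.5 − 0.5Q.
Under first-degree price discrimination the firm charges each unit its demand price and produces up to where P = MC, i.e. Q = 107. Consumer surplus is zero; producer surplus equals total surplus.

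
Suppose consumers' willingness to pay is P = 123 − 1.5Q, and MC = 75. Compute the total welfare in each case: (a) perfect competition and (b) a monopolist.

Perfect competition: P = MC = 75, so 123 − 1.5Q = 75 and Q = 32.
CS = ½·(123 − 75)·32 = 768; PS = (75 − 75)·32 = 0; TS = 768.
A monopolist chooses Q where MR = MC. MR = 123 − 3Q; setting this equal to 75 gives Q = 16 and P = 99.
CS = ½·(123 − 99)·16 = 192; PS = (99 − 75)·16 = 384; TS = 576.

Competition: TS = 768; Monopoly: TS = 576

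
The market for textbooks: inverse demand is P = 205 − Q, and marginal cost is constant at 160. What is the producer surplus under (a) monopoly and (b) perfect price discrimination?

Monopoly sets MR = MC: 205 − 2Q = 160 ⇒ Q = 22.5, P = 205 − 22.5 = 182.5.
PS = (182.5 − 160)·22.5 = 506.25.
With perfect price discrimination, output is the efficient level Q = 45 (where demand meets MC), but every buyer pays their willingness to pay: CS = 0 and PS = total surplus.
PS = ½·(205 − 160)·45 = 1012.5.

Monopoly: PS = 506.25; Perfect PD: PS = 1012.5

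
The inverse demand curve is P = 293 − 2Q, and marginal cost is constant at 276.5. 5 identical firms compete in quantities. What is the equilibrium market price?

P = 279.25

Cournot with 5 identical firms: the symmetric best-response condition is 293 − 12q = 276.5. Each firm produces q = 1.375, total output Q = 6.875, price P = 279.25.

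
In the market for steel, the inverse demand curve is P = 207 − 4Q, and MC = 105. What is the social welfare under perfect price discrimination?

TS = 1300.5

Under first-degree price discrimination the firm charges each unit its demand price and produces up to where P = MC, i.e. Q = 25.5. Consumer surplus is zero; producer surplus equals total surplus.
TS = 1300.5 (equal to competitive TS).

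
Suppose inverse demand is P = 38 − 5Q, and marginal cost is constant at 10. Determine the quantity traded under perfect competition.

Under competition P = MC = 10, so Q = (38 − 10)/5 = 5.6.

Q = 5.6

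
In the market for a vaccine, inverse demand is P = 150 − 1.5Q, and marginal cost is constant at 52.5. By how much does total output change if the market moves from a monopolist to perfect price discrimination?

The monopolist equates marginal revenue to marginal cost: 150 − 3Q = 52.5, so Q = 32.5. From demand, P = 101.25.
With perfect price discrimination, output is the efficient level Q = 65 (where demand meets MC), but every buyer pays their willingness to pay: CS = 0 and PS = total surplus.
Change in total output: 65 − 32.5 = 32.5.

Total output rises by 32.5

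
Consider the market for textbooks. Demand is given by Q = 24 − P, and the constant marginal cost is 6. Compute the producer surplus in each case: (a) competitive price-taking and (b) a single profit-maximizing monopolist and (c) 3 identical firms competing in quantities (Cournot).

Inverting demand: P = 24 − Q.
Under competition P = MC = 6, so Q = (24 − 6)/1 = 18.
PS = (6 − 6)·18 = 0.
A monopolist chooses Q where MR = MC. MR = 24 − 2Q; setting this equal to 6 gives Q = 9 and P = 15.
PS = (15 − 6)·9 = 81.
Cournot with 3 identical firms: the symmetric best-response condition is 24 − 4q = 6. Each firm produces q = 4.5, total output Q = 13.5, price P = 10.5.
PS = (10.5 − 6)·13.5 = 60.75.

Competition: PS = 0; Monopoly: PS = 81; Cournot: PS = 60.75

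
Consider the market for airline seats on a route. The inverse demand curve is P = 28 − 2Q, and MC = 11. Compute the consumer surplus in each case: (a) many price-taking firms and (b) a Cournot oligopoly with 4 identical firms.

Competition: CS = 72.25; Cournot: CS = 46.24

Under competition P = MC = 11, so Q = (28 − 11)/2 = 8.5.
CS = ½·(28 − 11)·8.5 = 72.25.
With 4 symmetric Cournot firms, each firm's FOC gives 28 − 10q = 11, so q = 1.7, Q = 4·1.7 = 6.8, and P = 14.4.
CS = ½·(28 − 14.4)·6.8 = 46.24.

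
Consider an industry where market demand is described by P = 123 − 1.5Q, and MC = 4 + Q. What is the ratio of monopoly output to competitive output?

Q_m/Q_c = 0.625

A monopolist chooses Q where MR = MC. MR = 123 − 3Q; setting this equal to 4 + Q gives Q = 29.75 and P = 78.375.
Under competition P = MC: 123 − 1.5Q = 4 + Q ⇒ Q = 47.6, P = 51.6.
Ratio Q_m/Q_c = 29.75/47.6 = 0.625.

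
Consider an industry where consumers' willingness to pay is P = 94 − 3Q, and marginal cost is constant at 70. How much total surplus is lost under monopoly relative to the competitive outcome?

DWL = 24

Under competition P = MC = 70, so Q = (94 − 70)/3 = 8.
Monopoly sets MR = MC: 94 − 6Q = 70 ⇒ Q = 4, P = 94 − 3·4 = 82.
DWL is the triangle between Q = 4 and Q = 8: ½·(8 − 4)·(82 − 70) = 24.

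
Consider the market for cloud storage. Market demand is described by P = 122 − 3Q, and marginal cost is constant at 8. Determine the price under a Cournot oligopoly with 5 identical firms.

P = 27

With 5 symmetric Cournot firms, each firm's FOC gives 122 − 18q = 8, so q = 19/3, Q = 5·19/3 = 95/3, and P = 27.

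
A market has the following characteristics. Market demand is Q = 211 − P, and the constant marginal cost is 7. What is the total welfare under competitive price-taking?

TS = 20808

Inverting demand: P = 211 − Q.
Perfect competition: P = MC = 7, so 211 − Q = 7 and Q = 204.
CS = ½·(211 − 7)·204 = 20808; PS = (7 − 7)·204 = 0; TS = 20808.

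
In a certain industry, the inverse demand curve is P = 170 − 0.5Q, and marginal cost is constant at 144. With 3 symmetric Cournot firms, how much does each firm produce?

q_i = 13

In a 3-firm Cournot equilibrium, symmetry and the first-order condition give q = (170 − 144)/(2) = 13. So Q = 39 and P = 150.5.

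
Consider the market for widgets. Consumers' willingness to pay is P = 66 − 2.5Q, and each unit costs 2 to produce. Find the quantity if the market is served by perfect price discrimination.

With perfect price discrimination, output is the efficient level Q = 25.6 (where demand meets MC), but every buyer pays their willingness to pay: CS = 0 and PS = total surplus.

Q = 25.6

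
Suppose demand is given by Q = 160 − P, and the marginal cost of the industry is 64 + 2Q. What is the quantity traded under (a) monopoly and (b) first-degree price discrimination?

Inverting demand: P = 160 − Q.
Monopoly sets MR = MC: 160 − 2Q = 64 + 2Q ⇒ Q = 24, P = 160 − 24 = 136.
Under first-degree price discrimination the firm charges each unit its demand price and produces up to where P = MC, i.e. Q = 32. Consumer surplus is zero; producer surplus equals total surplus.

Monopoly: Q = 24; Perfect PD: Q = 32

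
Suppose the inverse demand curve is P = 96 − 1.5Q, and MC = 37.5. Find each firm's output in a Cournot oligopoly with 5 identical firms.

Cournot with 5 identical firms: the symmetric best-response condition is 96 − 9q = 37.5. Each firm produces q = 6.5, total output Q = 32.5, price P = 47.25.

q_i = 6.5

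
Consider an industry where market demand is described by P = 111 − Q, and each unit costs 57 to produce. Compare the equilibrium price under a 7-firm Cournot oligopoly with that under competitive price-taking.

With 7 symmetric Cournot firms, each firm's FOC gives 111 − 8q = 57, so q = 6.75, Q = 7·6.75 = 47.25, and P = 63.75.
Under competition P = MC = 57, so Q = (111 − 57)/1 = 54.

Cournot: P = 63.75; Competition: P = 57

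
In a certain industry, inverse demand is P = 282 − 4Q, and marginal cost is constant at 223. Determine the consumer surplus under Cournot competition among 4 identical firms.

Cournot with 4 identical firms: the symmetric best-response condition is 282 − 20q = 223. Each firm produces q = 2.95, total output Q = 11.8, price P = 234.8.
CS = ½·(282 − 234.8)·11.8 = 278.48.

CS = 278.48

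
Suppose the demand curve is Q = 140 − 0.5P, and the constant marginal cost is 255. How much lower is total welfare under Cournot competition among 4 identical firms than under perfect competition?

Inverting demand: P = 280 − 2Q.
Competitive firms price at marginal cost: P = 255, giving Q = 12.5.
CS = ½·(280 − 255)·12.5 = 156.25; PS = (255 − 255)·12.5 = 0; TS = 156.25.
With 4 symmetric Cournot firms, each firm's FOC gives 280 − 10q = 255, so q = 2.5, Q = 4·2.5 = 10, and P = 260.
CS = ½·(280 − 260)·10 = 100; PS = (260 − 255)·10 = 50; TS = 150.
Change in total welfare: 150 − 156.25 = −6.25.

Total welfare falls by 6.25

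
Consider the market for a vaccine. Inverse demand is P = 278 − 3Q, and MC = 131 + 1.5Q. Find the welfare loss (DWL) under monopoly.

DWL = 384.16

Competitive equilibrium sets price equal to marginal cost: 278 − 3Q = 131 + 1.5Q, so Q = 98/3 and P = 180.
A monopolist chooses Q where MR = MC. MR = 278 − 6Q; setting this equal to 131 + 1.5Q gives Q = 19.6 and P = 219.2.
CS = ½·(278 − 180)·98/3 = 4802/3; PS = (180·98/3 − 131·98/3 − ½·1.5·(98/3)²) = 2401/3; TS = 2401.
CS = ½·(278 − 219.2)·19.6 = 576.24; PS = (219.2·19.6 − 131·19.6 − ½·1.5·19.6²) = 1440.6; TS = 2016.84.
DWL = 2401 − 2016.84 = 384.16.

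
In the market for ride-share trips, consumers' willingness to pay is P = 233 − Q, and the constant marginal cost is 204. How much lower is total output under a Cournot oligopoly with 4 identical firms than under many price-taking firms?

Q falls by 5.8

Competitive firms price at marginal cost: P = 204, giving Q = 29.
Cournot with 4 identical firms: the symmetric best-response condition is 233 − 5q = 204. Each firm produces q = 5.8, total output Q = 23.2, price P = 209.8.
Change in total output: 23.2 − 29 = −5.8.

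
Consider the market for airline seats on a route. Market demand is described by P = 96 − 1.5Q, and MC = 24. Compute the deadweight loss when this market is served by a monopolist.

DWL = 432

Under competition P = MC = 24, so Q = (96 − 24)/1.5 = 48.
A monopolist chooses Q where MR = MC. MR = 96 − 3Q; setting this equal to 24 gives Q = 24 and P = 60.
DWL is the triangle between Q = 24 and Q = 48: ½·(48 − 24)·(60 − 24) = 432.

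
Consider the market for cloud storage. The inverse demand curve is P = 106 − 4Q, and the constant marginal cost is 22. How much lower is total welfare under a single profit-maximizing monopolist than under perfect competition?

Under competition P = MC = 22, so Q = (106 − 22)/4 = 21.
CS = ½·(106 − 22)·21 = 882; PS = (22 − 22)·21 = 0; TS = 882.
A monopolist chooses Q where MR = MC. MR = 106 − 8Q; setting this equal to 22 gives Q = 10.5 and P = 64.
CS = ½·(106 − 64)·10.5 = 220.5; PS = (64 − 22)·10.5 = 441; TS = 661.5.
Change in total welfare: 661.5 − 882 = −220.5.

Total welfare falls by 220.5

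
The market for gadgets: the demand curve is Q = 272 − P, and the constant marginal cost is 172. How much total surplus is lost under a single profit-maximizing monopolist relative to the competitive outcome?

Inverting demand: P = 272 − Q.
Competitive firms price at marginal cost: P = 172, giving Q = 100.
Monopoly sets MR = MC: 272 − 2Q = 172 ⇒ Q = 50, P = 272 − 50 = 222.
DWL is the triangle between Q = 50 and Q = 100: ½·(100 − 50)·(222 − 172) = 1250.

DWL = 1250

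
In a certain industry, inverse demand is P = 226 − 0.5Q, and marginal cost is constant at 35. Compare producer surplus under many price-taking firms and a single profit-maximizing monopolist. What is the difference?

Perfect competition: P = MC = 35, so 226 − 0.5Q = 35 and Q = 382.
PS = (35 − 35)·382 = 0.
The monopolist equates marginal revenue to marginal cost: 226 − Q = 35, so Q = 191. From demand, P = 130.5.
PS = (130.5 − 35)·191 = 18240.5.
Change in producer surplus: 18240.5 − 0 = 18240.5.

Producer surplus rises by 18240.5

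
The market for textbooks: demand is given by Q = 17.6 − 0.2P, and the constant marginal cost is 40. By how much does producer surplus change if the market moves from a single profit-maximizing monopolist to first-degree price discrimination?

Producer surplus rises by 115.2

Inverting demand: P = 88 − 5Q.
A monopolist chooses Q where MR = MC. MR = 88 − 10Q; setting this equal to 40 gives Q = 4.8 and P = 64.
PS = (64 − 40)·4.8 = 115.2.
Under first-degree price discrimination the firm charges each unit its demand price and produces up to where P = MC, i.e. Q = 9.6. Consumer surplus is zero; producer surplus equals total surplus.
PS = ½·(88 − 40)·9.6 = 230.4.
Change in producer surplus: 230.4 − 115.2 = 115.2.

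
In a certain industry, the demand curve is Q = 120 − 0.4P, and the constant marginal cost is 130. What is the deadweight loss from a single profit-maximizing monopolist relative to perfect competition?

Inverting demand: P = 300 − 2.5Q.
Perfect competition: P = MC = 130, so 300 − 2.5Q = 130 and Q = 68.
The monopolist equates marginal revenue to marginal cost: 300 − 5Q = 130, so Q = 34. From demand, P = 215.
DWL is the triangle between Q = 34 and Q = 68: ½·(68 − 34)·(215 − 130) = 1445.

DWL = 1445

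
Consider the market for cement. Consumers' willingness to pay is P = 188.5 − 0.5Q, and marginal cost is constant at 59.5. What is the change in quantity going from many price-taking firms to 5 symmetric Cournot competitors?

Quantity falls by 43

Perfect competition: P = MC = 59.5, so 188.5 − 0.5Q = 59.5 and Q = 258.
In a 5-firm Cournot equilibrium, symmetry and the first-order condition give q = (188.5 − 59.5)/(3) = 43. So Q = 215 and P = 81.
Change in quantity: 215 − 258 = −43.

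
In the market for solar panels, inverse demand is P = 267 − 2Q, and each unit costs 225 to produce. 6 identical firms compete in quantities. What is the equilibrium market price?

In a 6-firm Cournot equilibrium, symmetry and the first-order condition give q = (267 − 225)/(14) = 3. So Q = 18 and P = 231.

P = 231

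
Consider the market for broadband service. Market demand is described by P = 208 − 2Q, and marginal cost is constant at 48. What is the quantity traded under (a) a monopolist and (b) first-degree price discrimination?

Monopoly sets MR = MC: 208 − 4Q = 48 ⇒ Q = 40, P = 208 − 2·40 = 128.
With perfect price discrimination, output is the efficient level Q = 80 (where demand meets MC), but every buyer pays their willingness to pay: CS = 0 and PS = total surplus.

Monopoly: Q = 40; Perfect PD: Q = 80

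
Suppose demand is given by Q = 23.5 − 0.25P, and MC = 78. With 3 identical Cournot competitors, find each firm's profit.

Inverting demand: P = 94 − 4Q.
Cournot with 3 identical firms: the symmetric best-response condition is 94 − 16q = 78. Each firm produces q = 1, total output Q = 3, price P = 82.
Each firm's profit = (82 − 78)·1 = 4.

π_i = 4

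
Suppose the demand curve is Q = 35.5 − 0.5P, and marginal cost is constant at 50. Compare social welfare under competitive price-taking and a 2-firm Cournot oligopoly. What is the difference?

Social welfare falls by 12.25

Inverting demand: P = 71 − 2Q.
Competitive firms price at marginal cost: P = 50, giving Q = 10.5.
CS = ½·(71 − 50)·10.5 = 110.25; PS = (50 − 50)·10.5 = 0; TS = 110.25.
With 2 symmetric Cournot firms, each firm's FOC gives 71 − 6q = 50, so q = 3.5, Q = 2·3.5 = 7, and P = 57.
CS = ½·(71 − 57)·7 = 49; PS = (57 − 50)·7 = 49; TS = 98.
Change in social welfare: 98 − 110.25 = −12.25.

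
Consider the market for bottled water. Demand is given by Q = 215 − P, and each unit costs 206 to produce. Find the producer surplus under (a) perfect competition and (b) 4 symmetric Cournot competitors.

Inverting demand: P = 215 − Q.
Competitive firms price at marginal cost: P = 206, giving Q = 9.
PS = (206 − 206)·9 = 0.
With 4 symmetric Cournot firms, each firm's FOC gives 215 − 5q = 206, so q = 1.8, Q = 4·1.8 = 7.2, and P = 207.8.
PS = (207.8 − 206)·7.2 = 12.96.

Competition: PS = 0; Cournot: PS = 12.96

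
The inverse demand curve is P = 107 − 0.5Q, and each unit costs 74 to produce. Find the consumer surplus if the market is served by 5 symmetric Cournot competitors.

CS = 756.25

Cournot with 5 identical firms: the symmetric best-response condition is 107 − 3q = 74. Each firm produces q = 11, total output Q = 55, price P = 79.5.
CS = ½·(107 − 79.5)·55 = 756.25.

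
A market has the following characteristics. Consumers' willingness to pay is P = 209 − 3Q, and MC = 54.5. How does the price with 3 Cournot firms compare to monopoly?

Cournot with 3 identical firms: the symmetric best-response condition is 209 − 12q = 54.5. Each firm produces q = 12.875, total output Q = 38.625, price P = 93.125.
Monopoly sets MR = MC: 209 − 6Q = 54.5 ⇒ Q = 25.75, P = 209 − 3·25.75 = 131.75.

Cournot: P = 93.125; Monopoly: P = 131.75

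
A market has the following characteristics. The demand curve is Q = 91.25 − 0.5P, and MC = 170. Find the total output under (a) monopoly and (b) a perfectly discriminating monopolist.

Monopoly: Q = 3.125; Perfect PD: Q = 6.25

Inverting demand: P = 182.5 − 2Q.
The monopolist equates marginal revenue to marginal cost: 182.5 − 4Q = 170, so Q = 3.125. From demand, P = 176.25.
With perfect price discrimination, output is the efficient level Q = 6.25 (where demand meets MC), but every buyer pays their willingness to pay: CS = 0 and PS = total surplus.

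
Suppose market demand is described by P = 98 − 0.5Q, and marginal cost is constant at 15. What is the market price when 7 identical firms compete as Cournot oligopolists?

P = 25.375

With 7 symmetric Cournot firms, each firm's FOC gives 98 − 4q = 15, so q = 20.75, Q = 7·20.75 = 145.25, and P = 25.375.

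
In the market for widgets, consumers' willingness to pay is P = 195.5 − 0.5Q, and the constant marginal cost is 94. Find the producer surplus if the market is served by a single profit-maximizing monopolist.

Monopoly sets MR = MC: 195.5 − Q = 94 ⇒ Q = 101.5, P = 195.5 − 0.5·101.5 = 144.75.
PS = (144.75 − 94)·101.5 = 5151.125.

PS = 5151.125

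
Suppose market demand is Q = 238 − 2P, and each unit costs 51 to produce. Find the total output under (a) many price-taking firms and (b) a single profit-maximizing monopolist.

Inverting demand: P = 119 − 0.5Q.
Perfect competition: P = MC = 51, so 119 − 0.5Q = 51 and Q = 136.
Monopoly sets MR = MC: 119 − Q = 51 ⇒ Q = 68, P = 119 − 0.5·68 = 85.

Competition: Q = 136; Monopoly: Q = 68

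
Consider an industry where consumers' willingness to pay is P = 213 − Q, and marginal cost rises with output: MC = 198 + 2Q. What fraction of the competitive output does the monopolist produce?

Monopoly sets MR = MC: 213 − 2Q = 198 + 2Q ⇒ Q = 3.75, P = 213 − 3.75 = 209.25.
Competitive equilibrium sets price equal to marginal cost: 213 − Q = 198 + 2Q, so Q = 5 and P = 208.
Ratio Q_m/Q_c = 3.75/5 = 0.75.

Q_m/Q_c = 0.75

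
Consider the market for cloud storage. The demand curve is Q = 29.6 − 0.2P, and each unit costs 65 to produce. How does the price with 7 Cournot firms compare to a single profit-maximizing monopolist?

Cournot: P = 75.375; Monopoly: P = 106.5

Inverting demand: P = 148 − 5Q.
Cournot with 7 identical firms: the symmetric best-response condition is 148 − 40q = 65. Each firm produces q = 2.075, total output Q = 14.525, price P = 75.375.
The monopolist equates marginal revenue to marginal cost: 148 − 10Q = 65, so Q = 8.3. From demand, P = 106.5.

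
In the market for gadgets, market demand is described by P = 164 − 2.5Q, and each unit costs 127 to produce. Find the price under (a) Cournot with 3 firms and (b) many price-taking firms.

In a 3-firm Cournot equilibrium, symmetry and the first-order condition give q = (164 − 127)/(10) = 3.7. So Q = 11.1 and P = 136.25.
Competitive firms price at marginal cost: P = 127, giving Q = 14.8.

Cournot: P = 136.25; Competition: P = 127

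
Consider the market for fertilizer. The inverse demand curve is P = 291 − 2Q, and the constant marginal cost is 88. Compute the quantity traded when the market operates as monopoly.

The monopolist equates marginal revenue to marginal cost: 291 − 4Q = 88, so Q = 50.75. From demand, P = 189.5.

Q = 50.75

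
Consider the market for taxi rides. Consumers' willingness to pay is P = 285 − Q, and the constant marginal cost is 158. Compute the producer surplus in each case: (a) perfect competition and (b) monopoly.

Competition: PS = 0; Monopoly: PS = 4032.25

Under competition P = MC = 158, so Q = (285 − 158)/1 = 127.
PS = (158 − 158)·127 = 0.
Monopoly sets MR = MC: 285 − 2Q = 158 ⇒ Q = 63.5, P = 285 − 63.5 = 221.5.
PS = (221.5 − 158)·63.5 = 4032.25.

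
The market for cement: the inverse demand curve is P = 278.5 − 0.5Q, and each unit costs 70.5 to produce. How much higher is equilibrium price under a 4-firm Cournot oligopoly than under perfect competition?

Perfect competition: P = MC = 70.5, so 278.5 − 0.5Q = 70.5 and Q = 416.
Cournot with 4 identical firms: the symmetric best-response condition is 278.5 − 2.5q = 70.5. Each firm produces q = 83.2, total output Q = 332.8, price P = 112.1.
Change in equilibrium price: 112.1 − 70.5 = 41.6.

Equilibrium price rises by 41.6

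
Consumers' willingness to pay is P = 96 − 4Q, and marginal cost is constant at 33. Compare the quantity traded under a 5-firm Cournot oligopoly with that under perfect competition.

Cournot: Q = 13.125; Competition: Q = 15.75

In a 5-firm Cournot equilibrium, symmetry and the first-order condition give q = (96 − 33)/(24) = 2.625. So Q = 13.125 and P = 43.5.
Under competition P = MC = 33, so Q = (96 − 33)/4 = 15.75.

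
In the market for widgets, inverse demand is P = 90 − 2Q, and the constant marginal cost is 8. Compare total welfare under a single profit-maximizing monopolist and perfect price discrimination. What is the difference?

The monopolist equates marginal revenue to marginal cost: 90 − 4Q = 8, so Q = 20.5. From demand, P = 49.
CS = ½·(90 − 49)·20.5 = 420.25; PS = (49 − 8)·20.5 = 840.5; TS = 1260.75.
A perfectly discriminating monopolist sells every unit with P(Q) ≥ MC(Q), so output equals the competitive quantity Q = 41. Each buyer pays their reservation price, so CS = 0 and the firm captures all surplus.
TS = 1681 (equal to competitive TS).
Change in total welfare: 1681 − 1260.75 = 420.25.

TS rises by 420.25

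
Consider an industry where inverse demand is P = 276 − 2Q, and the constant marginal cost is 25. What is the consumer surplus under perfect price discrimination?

A perfectly discriminating monopolist sells every unit with P(Q) ≥ MC(Q), so output equals the competitive quantity Q = 125.5. Each buyer pays their reservation price, so CS = 0 and the firm captures all surplus.
CS = 0.

CS = 0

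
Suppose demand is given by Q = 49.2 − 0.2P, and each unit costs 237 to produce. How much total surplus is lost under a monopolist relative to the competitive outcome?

Inverting demand: P = 246 − 5Q.
Under competition P = MC = 237, so Q = (246 − 237)/5 = 1.8.
A monopolist chooses Q where MR = MC. MR = 246 − 10Q; setting this equal to 237 gives Q = 0.9 and P = 241.5.
DWL is the triangle between Q = 0.9 and Q = 1.8: ½·(1.8 − 0.9)·(241.5 − 237) = 2.025.

DWL = 2.025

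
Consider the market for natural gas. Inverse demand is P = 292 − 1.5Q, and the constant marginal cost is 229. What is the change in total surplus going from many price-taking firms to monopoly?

TS falls by 330.75

Competitive firms price at marginal cost: P = 229, giving Q = 42.
CS = ½·(292 − 229)·42 = 1323; PS = (229 − 229)·42 = 0; TS = 1323.
A monopolist chooses Q where MR = MC. MR = 292 − 3Q; setting this equal to 229 gives Q = 21 and P = 260.5.
CS = ½·(292 − 260.5)·21 = 330.75; PS = (260.5 − 229)·21 = 661.5; TS = 992.25.
Change in total surplus: 992.25 − 1323 = −330.75.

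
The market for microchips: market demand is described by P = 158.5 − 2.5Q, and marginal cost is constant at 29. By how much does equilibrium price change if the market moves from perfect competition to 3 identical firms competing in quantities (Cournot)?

Competitive firms price at marginal cost: P = 29, giving Q = 51.8.
Cournot with 3 identical firms: the symmetric best-response condition is 158.5 − 10q = 29. Each firm produces q = 12.95, total output Q = 38.85, price P = 61.375.
Change in equilibrium price: 61.375 − 29 = 32.375.

P rises by 32.375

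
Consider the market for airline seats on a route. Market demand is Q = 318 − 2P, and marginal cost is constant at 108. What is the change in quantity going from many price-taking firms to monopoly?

Quantity falls by 51

Inverting demand: P = 159 − 0.5Q.
Under competition P = MC = 108, so Q = (159 − 108)/0.5 = 102.
A monopolist chooses Q where MR = MC. MR = 159 − Q; setting this equal to 108 gives Q = 51 and P = 133.5.
Change in quantity: 51 − 102 = −51.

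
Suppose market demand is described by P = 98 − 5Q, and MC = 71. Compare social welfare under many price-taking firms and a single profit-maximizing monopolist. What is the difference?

TS falls by 18.225

Competitive firms price at marginal cost: P = 71, giving Q = 5.4.
CS = ½·(98 − 71)·5.4 = 72.9; PS = (71 − 71)·5.4 = 0; TS = 72.9.
Monopoly sets MR = MC: 98 − 10Q = 71 ⇒ Q = 2.7, P = 98 − 5·2.7 = 84.5.
CS = ½·(98 − 84.5)·2.7 = 18.225; PS = (84.5 − 71)·2.7 = 36.45; TS = 54.675.
Change in social welfare: 54.675 − 72.9 = −18.225.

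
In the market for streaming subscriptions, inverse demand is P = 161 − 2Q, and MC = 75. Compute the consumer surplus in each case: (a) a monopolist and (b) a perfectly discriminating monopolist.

Monopoly: CS = 462.25; Perfect PD: CS = 0

The monopolist equates marginal revenue to marginal cost: 161 − 4Q = 75, so Q = 21.5. From demand, P = 118.
CS = ½·(161 − 118)·21.5 = 462.25.
With perfect price discrimination, output is the efficient level Q = 43 (where demand meets MC), but every buyer pays their willingness to pay: CS = 0 and PS = total surplus.
CS = 0.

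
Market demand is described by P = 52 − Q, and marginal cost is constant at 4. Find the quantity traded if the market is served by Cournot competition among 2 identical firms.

In a 2-firm Cournot equilibrium, symmetry and the first-order condition give q = (52 − 4)/(3) = 16. So Q = 32 and P = 20.

Q = 32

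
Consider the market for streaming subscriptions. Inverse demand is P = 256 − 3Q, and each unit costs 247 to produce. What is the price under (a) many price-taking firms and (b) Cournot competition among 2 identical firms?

Competition: P = 247; Cournot: P = 250

Under competition P = MC = 247, so Q = (256 − 247)/3 = 3.
Cournot with 2 identical firms: the symmetric best-response condition is 256 − 9q = 247. Each firm produces q = 1, total output Q = 2, price P = 250.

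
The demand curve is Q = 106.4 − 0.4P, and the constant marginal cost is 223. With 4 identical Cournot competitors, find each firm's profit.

Inverting demand: P = 266 − 2.5Q.
In a 4-firm Cournot equilibrium, symmetry and the first-order condition give q = (266 − 223)/(12.5) = 3.44. So Q = 13.76 and P = 231.6.
Each firm's profit = (231.6 − 223)·3.44 = 29.584.

π_i = 29.584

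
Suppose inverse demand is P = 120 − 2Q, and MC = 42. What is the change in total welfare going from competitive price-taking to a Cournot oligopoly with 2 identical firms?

Under competition P = MC = 42, so Q = (120 − 42)/2 = 39.
CS = ½·(120 − 42)·39 = 1521; PS = (42 − 42)·39 = 0; TS = 1521.
In a 2-firm Cournot equilibrium, symmetry and the first-order condition give q = (120 − 42)/(6) = 13. So Q = 26 and P = 68.
CS = ½·(120 − 68)·26 = 676; PS = (68 − 42)·26 = 676; TS = 1352.
Change in total welfare: 1352 − 1521 = −169.

Total welfare falls by 169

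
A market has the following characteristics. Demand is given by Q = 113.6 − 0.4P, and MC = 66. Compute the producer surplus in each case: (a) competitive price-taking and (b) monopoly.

Competition: PS = 0; Monopoly: PS = 4752.4

Inverting demand: P = 284 − 2.5Q.
Perfect competition: P = MC = 66, so 284 − 2.5Q = 66 and Q = 87.2.
PS = (66 − 66)·87.2 = 0.
A monopolist chooses Q where MR = MC. MR = 284 − 5Q; setting this equal to 66 gives Q = 43.6 and P = 175.
PS = (175 − 66)·43.6 = 4752.4.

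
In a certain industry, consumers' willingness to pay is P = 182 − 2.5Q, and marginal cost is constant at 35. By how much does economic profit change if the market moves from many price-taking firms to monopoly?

π rises by 2160.9

Competitive firms price at marginal cost: P = 35, giving Q = 58.8.
Profit = (35 − 35)·58.8 = 0.
A monopolist chooses Q where MR = MC. MR = 182 − 5Q; setting this equal to 35 gives Q = 29.4 and P = 108.5.
Profit = (108.5 − 35)·29.4 = 2160.9.
Change in economic profit: 2160.9 − 0 = 2160.9.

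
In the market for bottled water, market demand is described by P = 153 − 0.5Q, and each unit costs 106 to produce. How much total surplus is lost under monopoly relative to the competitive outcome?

DWL = 552.25

Perfect competition: P = MC = 106, so 153 − 0.5Q = 106 and Q = 94.
A monopolist chooses Q where MR = MC. MR = 153 − Q; setting this equal to 106 gives Q = 47 and P = 129.5.
DWL is the triangle between Q = 47 and Q = 94: ½·(94 − 47)·(129.5 − 106) = 552.25.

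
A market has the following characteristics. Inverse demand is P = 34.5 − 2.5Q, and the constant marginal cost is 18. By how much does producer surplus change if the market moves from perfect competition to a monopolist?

Perfect competition: P = MC = 18, so 34.5 − 2.5Q = 18 and Q = 6.6.
PS = (18 − 18)·6.6 = 0.
The monopolist equates marginal revenue to marginal cost: 34.5 − 5Q = 18, so Q = 3.3. From demand, P = 26.25.
PS = (26.25 − 18)·3.3 = 27.225.
Change in producer surplus: 27.225 − 0 = 27.225.

Producer surplus rises by 27.225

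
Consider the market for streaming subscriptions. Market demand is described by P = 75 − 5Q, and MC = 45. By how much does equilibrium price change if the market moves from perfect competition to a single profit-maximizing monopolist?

Competitive firms price at marginal cost: P = 45, giving Q = 6.
Monopoly sets MR = MC: 75 − 10Q = 45 ⇒ Q = 3, P = 75 − 5·3 = 60.
Change in equilibrium price: 60 − 45 = 15.

Equilibrium price rises by 15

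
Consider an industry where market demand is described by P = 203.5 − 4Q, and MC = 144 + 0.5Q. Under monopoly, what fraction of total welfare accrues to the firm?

PS/TS = 0.68

Monopoly sets MR = MC: 203.5 − 8Q = 144 + 0.5Q ⇒ Q = 7, P = 203.5 − 4·7 = 175.5.
CS = ½·(203.5 − 175.5)·7 = 98.
PS = P·Q − VC(Q) = 175.5·7 − (144·7 + ½·0.5·7²) = 208.25.
Share captured = PS/TS = 208.25/306.25 = 0.68.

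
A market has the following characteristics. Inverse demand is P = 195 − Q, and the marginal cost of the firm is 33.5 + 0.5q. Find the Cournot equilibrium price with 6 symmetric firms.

In a 6-firm Cournot equilibrium, symmetry and the first-order condition give q = (195 − 33.5)/(7.5) = 323/15. So Q = 129.2 and P = 65.8.

P = 65.8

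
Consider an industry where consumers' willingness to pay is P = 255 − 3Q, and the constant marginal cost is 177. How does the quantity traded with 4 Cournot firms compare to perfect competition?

Cournot: Q = 20.8; Competition: Q = 26

Cournot with 4 identical firms: the symmetric best-response condition is 255 − 15q = 177. Each firm produces q = 5.2, total output Q = 20.8, price P = 192.6.
Under competition P = MC = 177, so Q = (255 − 177)/3 = 26.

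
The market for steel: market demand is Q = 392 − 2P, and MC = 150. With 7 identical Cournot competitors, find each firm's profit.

Inverting demand: P = 196 − 0.5Q.
Cournot with 7 identical firms: the symmetric best-response condition is 196 − 4q = 150. Each firm produces q = 11.5, total output Q = 80.5, price P = 155.75.
Each firm's profit = (155.75 − 150)·11.5 = 66.125.

π_i = 66.125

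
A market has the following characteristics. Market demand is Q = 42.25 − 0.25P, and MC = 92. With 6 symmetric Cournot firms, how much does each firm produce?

q_i = 2.75

Inverting demand: P = 169 − 4Q.
In a 6-firm Cournot equilibrium, symmetry and the first-order condition give q = (169 − 92)/(28) = 2.75. So Q = 16.5 and P = 103.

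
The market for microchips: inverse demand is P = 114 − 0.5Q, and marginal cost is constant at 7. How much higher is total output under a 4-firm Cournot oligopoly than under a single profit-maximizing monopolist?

Q rises by 64.2

Monopoly sets MR = MC: 114 − Q = 7 ⇒ Q = 107, P = 114 − 0.5·107 = 60.5.
With 4 symmetric Cournot firms, each firm's FOC gives 114 − 2.5q = 7, so q = 42.8, Q = 4·42.8 = 171.2, and P = 28.4.
Change in total output: 171.2 − 107 = 64.2.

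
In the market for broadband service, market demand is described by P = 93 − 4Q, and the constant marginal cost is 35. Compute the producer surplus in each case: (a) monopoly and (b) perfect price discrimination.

The monopolist equates marginal revenue to marginal cost: 93 − 8Q = 35, so Q = 7.25. From demand, P = 64.
PS = (64 − 35)·7.25 = 210.25.
Under first-degree price discrimination the firm charges each unit its demand price and produces up to where P = MC, i.e. Q = 14.5. Consumer surplus is zero; producer surplus equals total surplus.
PS = ½·(93 − 35)·14.5 = 420.5.

Monopoly: PS = 210.25; Perfect PD: PS = 420.5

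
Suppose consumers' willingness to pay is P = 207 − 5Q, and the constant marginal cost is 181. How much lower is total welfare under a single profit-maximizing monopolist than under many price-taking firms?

Perfect competition: P = MC = 181, so 207 − 5Q = 181 and Q = 5.2.
CS = ½·(207 − 181)·5.2 = 67.6; PS = (181 − 181)·5.2 = 0; TS = 67.6.
The monopolist equates marginal revenue to marginal cost: 207 − 10Q = 181, so Q = 2.6. From demand, P = 194.
CS = ½·(207 − 194)·2.6 = 16.9; PS = (194 − 181)·2.6 = 33.8; TS = 50.7.
Change in total welfare: 50.7 − 67.6 = −16.9.

Total welfare falls by 16.9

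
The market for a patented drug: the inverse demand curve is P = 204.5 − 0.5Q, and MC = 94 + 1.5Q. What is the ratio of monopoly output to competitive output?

The monopolist equates marginal revenue to marginal cost: 204.5 − Q = 94 + 1.5Q, so Q = 44.2. From demand, P = 182.4.
Competitive equilibrium sets price equal to marginal cost: 204.5 − 0.5Q = 94 + 1.5Q, so Q = 55.25 and P = 176.875.
Ratio Q_m/Q_c = 44.2/55.25 = 0.8.

Q_m/Q_c = 0.8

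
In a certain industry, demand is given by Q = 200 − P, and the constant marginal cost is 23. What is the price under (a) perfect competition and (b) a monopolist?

Competition: P = 23; Monopoly: P = 111.5

Inverting demand: P = 200 − Q.
Perfect competition: P = MC = 23, so 200 − Q = 23 and Q = 177.
A monopolist chooses Q where MR = MC. MR = 200 − 2Q; setting this equal to 23 gives Q = 88.5 and P = 111.5.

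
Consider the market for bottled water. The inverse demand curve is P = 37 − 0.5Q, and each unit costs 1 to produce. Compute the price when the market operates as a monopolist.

P = 19

The monopolist equates marginal revenue to marginal cost: 37 − Q = 1, so Q = 36. From demand, P = 19.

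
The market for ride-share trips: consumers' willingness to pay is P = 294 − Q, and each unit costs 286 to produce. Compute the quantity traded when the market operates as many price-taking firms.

Competitive firms price at marginal cost: P = 286, giving Q = 8.

Q = 8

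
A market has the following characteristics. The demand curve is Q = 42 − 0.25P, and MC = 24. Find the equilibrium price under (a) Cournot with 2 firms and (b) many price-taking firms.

Inverting demand: P = 168 − 4Q.
In a 2-firm Cournot equilibrium, symmetry and the first-order condition give q = (168 − 24)/(12) = 12. So Q = 24 and P = 72.
Competitive firms price at marginal cost: P = 24, giving Q = 36.

Cournot: P = 72; Competition: P = 24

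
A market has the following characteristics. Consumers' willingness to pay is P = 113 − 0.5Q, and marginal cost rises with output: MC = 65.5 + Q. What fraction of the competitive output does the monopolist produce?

A monopolist chooses Q where MR = MC. MR = 113 − Q; setting this equal to 65.5 + Q gives Q = 23.75 and P = 101.125.
Under competition P = MC: 113 − 0.5Q = 65.5 + Q ⇒ Q = 95/3, P = 583/6.
Ratio Q_m/Q_c = 23.75/(95/3) = 0.75.

Q_m/Q_c = 0.75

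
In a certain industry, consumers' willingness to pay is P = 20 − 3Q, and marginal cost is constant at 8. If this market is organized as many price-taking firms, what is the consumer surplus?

Perfect competition: P = MC = 8, so 20 − 3Q = 8 and Q = 4.
CS = ½·(20 − 8)·4 = 24.

CS = 24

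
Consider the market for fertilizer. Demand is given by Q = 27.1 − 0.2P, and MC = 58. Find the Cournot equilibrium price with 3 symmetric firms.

Inverting demand: P = 135.5 − 5Q.
Cournot with 3 identical firms: the symmetric best-response condition is 135.5 − 20q = 58. Each firm produces q = 3.875, total output Q = 11.625, price P = 77.375.

P = 77.375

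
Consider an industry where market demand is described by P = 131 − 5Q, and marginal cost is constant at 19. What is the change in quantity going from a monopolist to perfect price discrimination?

Quantity rises by 11.2

A monopolist chooses Q where MR = MC. MR = 131 − 10Q; setting this equal to 19 gives Q = 11.2 and P = 75.
With perfect price discrimination, output is the efficient level Q = 22.4 (where demand meets MC), but every buyer pays their willingness to pay: CS = 0 and PS = total surplus.
Change in quantity: 22.4 − 11.2 = 11.2.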